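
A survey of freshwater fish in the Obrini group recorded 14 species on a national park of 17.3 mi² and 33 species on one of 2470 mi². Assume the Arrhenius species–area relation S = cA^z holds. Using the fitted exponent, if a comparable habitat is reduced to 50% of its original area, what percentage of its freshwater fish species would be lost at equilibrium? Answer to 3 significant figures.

11.3%

z = ln(33/14) / ln(2470/17.3) = 0.8575 / 4.9613 = 0.1728
S_new/S_old = (A_new/A_old)^z = 0.5^0.1728 = exp(0.1728 × -0.6931) = 0.8871
Fraction lost = 1 − 0.8871 = 0.1129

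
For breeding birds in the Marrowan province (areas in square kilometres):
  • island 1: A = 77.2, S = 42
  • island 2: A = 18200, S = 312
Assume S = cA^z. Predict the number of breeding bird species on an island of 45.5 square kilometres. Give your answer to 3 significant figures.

34.6

z = ln(312/42) / ln(18200/77.2) = 2.0053 / 5.4628 = 0.3671
c = 42 / 77.2^0.3671 = 42 / 4.931 = 8.518
S₃ = 8.518 × 45.5^0.3671 = 8.518 × 4.061 ≈ 34.59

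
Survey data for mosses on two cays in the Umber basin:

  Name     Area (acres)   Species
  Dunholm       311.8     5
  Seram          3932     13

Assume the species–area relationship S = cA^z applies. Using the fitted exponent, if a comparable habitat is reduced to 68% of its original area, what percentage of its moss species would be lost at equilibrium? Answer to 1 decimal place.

z = ln(13/5) / ln(3932/311.8) = 0.9555 / 2.5345 = 0.3770
S_new/S_old = (A_new/A_old)^z = 0.68^0.3770 = exp(0.3770 × -0.3857) = 0.8647
Fraction lost = 1 − 0.8647 = 0.1353

13.5%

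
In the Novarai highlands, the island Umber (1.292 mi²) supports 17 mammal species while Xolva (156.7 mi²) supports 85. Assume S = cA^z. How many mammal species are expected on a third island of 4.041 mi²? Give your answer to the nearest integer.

z = ln(85/17) / ln(156.7/1.292) = 1.6094 / 4.7981 = 0.3354
c = 17 / 1.292^0.3354 = 17 / 1.09 = 15.6
S₃ = 15.6 × 4.041^0.3354 = 15.6 × 1.597 ≈ 24.92

25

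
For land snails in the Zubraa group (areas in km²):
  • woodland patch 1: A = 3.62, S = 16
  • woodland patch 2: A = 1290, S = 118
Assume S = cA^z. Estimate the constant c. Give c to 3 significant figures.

z = ln(S₂/S₁) / ln(A₂/A₁) = ln(118/16) / ln(1290/3.62) = 1.9981 / 5.8759 = 0.3400
c = S₁ / A₁^z = 16 / 3.62^0.3400 = 16 / 1.549 = 10.33

10.3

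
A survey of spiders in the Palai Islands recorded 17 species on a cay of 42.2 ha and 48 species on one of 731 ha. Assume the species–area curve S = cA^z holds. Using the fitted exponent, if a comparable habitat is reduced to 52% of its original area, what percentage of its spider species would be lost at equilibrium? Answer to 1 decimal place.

21.2%

z = ln(48/17) / ln(731/42.2) = 1.0380 / 2.8520 = 0.3640
S_new/S_old = (A_new/A_old)^z = 0.52^0.3640 = exp(0.3640 × -0.6539) = 0.7882
Fraction lost = 1 − 0.7882 = 0.2118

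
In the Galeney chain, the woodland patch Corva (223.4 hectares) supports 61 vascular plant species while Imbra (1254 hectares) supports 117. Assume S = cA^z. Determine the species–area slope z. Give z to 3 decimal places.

0.378

Taking logs: ln S = ln c + z ln A, so z = (ln S₂ − ln S₁)/(ln A₂ − ln A₁).
z = ln(117/61) / ln(1254/223.4) = ln(1.918) / ln(5.613) = 0.6513 / 1.7251 = 0.3775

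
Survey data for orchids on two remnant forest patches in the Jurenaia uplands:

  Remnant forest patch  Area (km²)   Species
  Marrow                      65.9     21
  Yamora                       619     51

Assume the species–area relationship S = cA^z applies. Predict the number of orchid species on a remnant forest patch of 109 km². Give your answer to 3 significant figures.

z = ln(51/21) / ln(619/65.9) = 0.8873 / 2.2400 = 0.3961
c = 21 / 65.9^0.3961 = 21 / 5.254 = 3.997
S₃ = 3.997 × 109^0.3961 = 3.997 × 6.413 ≈ 25.63

25.6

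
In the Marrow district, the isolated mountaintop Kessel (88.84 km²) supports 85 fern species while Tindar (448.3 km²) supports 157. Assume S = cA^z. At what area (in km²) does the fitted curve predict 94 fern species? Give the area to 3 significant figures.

z = ln(157/85) / ln(448.3/88.84) = 0.6136 / 1.6186 = 0.3791
c = 85 / 88.84^0.3791 = 85 / 5.479 = 15.51
A = (94/15.51)^(1/0.3791) ⇒ ln A = ln(6.059)/0.3791 = 4.7523
A = e^4.7523 ≈ 115.9 km²

116 km²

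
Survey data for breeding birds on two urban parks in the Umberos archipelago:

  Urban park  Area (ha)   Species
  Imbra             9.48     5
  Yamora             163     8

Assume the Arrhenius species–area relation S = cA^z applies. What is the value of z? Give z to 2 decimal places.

Taking logs: ln S = ln c + z ln A, so z = (ln S₂ − ln S₁)/(ln A₂ − ln A₁).
z = ln(8/5) / ln(163/9.48) = ln(1.6) / ln(17.19) = 0.4700 / 2.8446 = 0.1652

0.17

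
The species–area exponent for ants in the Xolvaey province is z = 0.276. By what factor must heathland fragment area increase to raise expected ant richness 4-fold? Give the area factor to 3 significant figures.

(A₂/A₁)^0.276 = 4, so A₂/A₁ = 4^(1/0.276) = 4^3.623
ln(A₂/A₁) = ln 4 / 0.276 = 1.3863 / 0.276 = 5.0228
A₂/A₁ = e^5.0228 ≈ 151.8

152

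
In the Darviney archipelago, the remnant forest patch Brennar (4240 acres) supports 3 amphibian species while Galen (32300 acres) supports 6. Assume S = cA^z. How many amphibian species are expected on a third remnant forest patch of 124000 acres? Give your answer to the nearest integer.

9

z = ln(6/3) / ln(32300/4240) = 0.6931 / 2.0305 = 0.3414
c = 3 / 4240^0.3414 = 3 / 17.31 = 0.1733
S₃ = 0.1733 × 124000^0.3414 = 0.1733 × 54.79 ≈ 9.497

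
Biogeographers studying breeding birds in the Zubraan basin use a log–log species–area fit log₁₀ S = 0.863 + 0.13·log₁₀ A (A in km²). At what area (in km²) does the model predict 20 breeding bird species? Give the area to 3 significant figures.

2340 km²

20 = 7.295 × A^0.13  ⇒  A^0.13 = 20/7.295 = 2.742
ln A = ln(2.742) / 0.13 = 1.0086 / 0.13 = 7.7585
A = e^7.7585 ≈ 2341 km²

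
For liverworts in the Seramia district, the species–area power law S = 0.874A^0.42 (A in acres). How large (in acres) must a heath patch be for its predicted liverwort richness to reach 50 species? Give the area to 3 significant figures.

15300 acres

50 = 0.874 × A^0.42  ⇒  A^0.42 = 50/0.874 = 57.21
ln A = ln(57.21) / 0.42 = 4.0467 / 0.42 = 9.6350
A = e^9.6350 ≈ 15291 acres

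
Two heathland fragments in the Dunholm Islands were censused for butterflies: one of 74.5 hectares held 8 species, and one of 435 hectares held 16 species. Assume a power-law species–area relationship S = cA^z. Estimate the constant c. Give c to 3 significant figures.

1.47

z = ln(S₂/S₁) / ln(A₂/A₁) = ln(16/8) / ln(435/74.5) = 0.6931 / 1.7645 = 0.3928
c = S₁ / A₁^z = 8 / 74.5^0.3928 = 8 / 5.438 = 1.471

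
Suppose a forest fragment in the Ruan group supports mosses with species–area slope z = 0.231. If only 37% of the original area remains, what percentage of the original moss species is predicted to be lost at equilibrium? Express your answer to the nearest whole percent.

S_new/S_old = (A_new/A_old)^z = 0.37^0.231
= exp(0.231 × ln 0.37) = exp(0.231 × -0.9943) = exp(-0.2297) ≈ 0.7948
Fraction lost = 1 − 0.7948 = 0.2052

21%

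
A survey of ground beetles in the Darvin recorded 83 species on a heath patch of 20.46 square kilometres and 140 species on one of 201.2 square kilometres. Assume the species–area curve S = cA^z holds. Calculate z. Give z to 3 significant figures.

0.229

Taking logs: ln S = ln c + z ln A, so z = (ln S₂ − ln S₁)/(ln A₂ − ln A₁).
z = ln(140/83) / ln(201.2/20.46) = ln(1.687) / ln(9.834) = 0.5228 / 2.2858 = 0.2287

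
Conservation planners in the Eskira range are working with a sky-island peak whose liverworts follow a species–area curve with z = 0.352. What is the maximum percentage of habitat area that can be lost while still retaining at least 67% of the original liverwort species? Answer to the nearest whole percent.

Need (A_new/A_old)^0.352 = 0.67, so A_new/A_old = 0.67^(1/0.352) = 0.67^2.841
ln(A_new/A_old) = ln 0.67 / 0.352 = -0.4005 / 0.352 = -1.1377
A_new/A_old = e^-1.1377 ≈ 0.3205
Fraction that can be lost = 1 − 0.3205 = 0.6795

68%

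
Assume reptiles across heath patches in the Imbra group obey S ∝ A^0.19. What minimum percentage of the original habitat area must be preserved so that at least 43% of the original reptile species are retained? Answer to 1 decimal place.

Need (A_new/A_old)^0.19 = 0.43, so A_new/A_old = 0.43^(1/0.19) = 0.43^5.263
ln(A_new/A_old) = ln 0.43 / 0.19 = -0.8440 / 0.19 = -4.4419
A_new/A_old = e^-4.4419 ≈ 0.01177

1.2%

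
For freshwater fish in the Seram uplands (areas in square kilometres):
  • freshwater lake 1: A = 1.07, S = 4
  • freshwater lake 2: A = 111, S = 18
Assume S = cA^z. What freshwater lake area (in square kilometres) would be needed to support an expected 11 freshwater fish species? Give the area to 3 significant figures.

z = ln(18/4) / ln(111/1.07) = 1.5041 / 4.6419 = 0.3240
c = 4 / 1.07^0.3240 = 4 / 1.022 = 3.913
A = (11/3.913)^(1/0.3240) ⇒ ln A = ln(2.811)/0.3240 = 3.1897
A = e^3.1897 ≈ 24.28 square kilometres

24.3 square kilometres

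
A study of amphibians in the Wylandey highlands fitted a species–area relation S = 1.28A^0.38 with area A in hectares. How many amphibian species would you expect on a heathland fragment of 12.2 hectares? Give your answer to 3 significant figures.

S = 1.28 × 12.2^0.38
ln S = ln 1.28 + 0.38 × ln 12.2 = 0.2469 + 0.38 × 2.5014 = 1.1974
S = e^1.1974 ≈ 3.312

3.31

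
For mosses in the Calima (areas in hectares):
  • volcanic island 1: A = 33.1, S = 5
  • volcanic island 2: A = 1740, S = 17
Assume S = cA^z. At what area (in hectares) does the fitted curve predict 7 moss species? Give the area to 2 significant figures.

z = ln(17/5) / ln(1740/33.1) = 1.2238 / 3.9621 = 0.3089
c = 5 / 33.1^0.3089 = 5 / 2.947 = 1.696
A = (7/1.696)^(1/0.3089) ⇒ ln A = ln(4.126)/0.3089 = 4.5889
A = e^4.5889 ≈ 98.39 hectares

98 hectares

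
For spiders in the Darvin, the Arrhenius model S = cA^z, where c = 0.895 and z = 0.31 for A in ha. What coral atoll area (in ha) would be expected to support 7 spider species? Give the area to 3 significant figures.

761 ha

7 = 0.895 × A^0.31  ⇒  A^0.31 = 7/0.895 = 7.821
ln A = ln(7.821) / 0.31 = 2.0568 / 0.31 = 6.6350
A = e^6.6350 ≈ 761.3 ha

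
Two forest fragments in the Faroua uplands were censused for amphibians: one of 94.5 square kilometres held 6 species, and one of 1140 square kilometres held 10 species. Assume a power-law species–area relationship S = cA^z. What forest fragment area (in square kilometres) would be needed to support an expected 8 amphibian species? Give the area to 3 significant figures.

384 square kilometres

z = ln(10/6) / ln(1140/94.5) = 0.5108 / 2.4902 = 0.2051
c = 6 / 94.5^0.2051 = 6 / 2.542 = 2.36
A = (8/2.36)^(1/0.2051) ⇒ ln A = ln(3.39)/0.2051 = 5.9510
A = e^5.9510 ≈ 384.1 square kilometres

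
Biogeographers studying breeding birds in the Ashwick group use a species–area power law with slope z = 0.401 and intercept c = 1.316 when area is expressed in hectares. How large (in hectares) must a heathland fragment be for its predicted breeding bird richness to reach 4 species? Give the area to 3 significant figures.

16.0 hectares

4 = 1.316 × A^0.401  ⇒  A^0.401 = 4/1.316 = 3.04
ln A = ln(3.04) / 0.401 = 1.1117 / 0.401 = 2.7723
A = e^2.7723 ≈ 16 hectares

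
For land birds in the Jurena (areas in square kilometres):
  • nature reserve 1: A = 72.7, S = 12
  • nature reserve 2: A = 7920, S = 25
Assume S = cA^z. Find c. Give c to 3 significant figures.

z = ln(S₂/S₁) / ln(A₂/A₁) = ln(25/12) / ln(7920/72.7) = 0.7340 / 4.6908 = 0.1565
c = S₁ / A₁^z = 12 / 72.7^0.1565 = 12 / 1.956 = 6.136

6.14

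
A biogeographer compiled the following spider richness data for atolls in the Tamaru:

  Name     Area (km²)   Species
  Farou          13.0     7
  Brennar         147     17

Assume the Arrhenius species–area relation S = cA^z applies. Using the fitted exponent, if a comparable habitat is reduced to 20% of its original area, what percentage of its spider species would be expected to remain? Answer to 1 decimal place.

55.5%

z = ln(17/7) / ln(147/13) = 0.8873 / 2.4255 = 0.3658
S_new/S_old = (A_new/A_old)^z = 0.2^0.3658 = exp(0.3658 × -1.6094) = 0.555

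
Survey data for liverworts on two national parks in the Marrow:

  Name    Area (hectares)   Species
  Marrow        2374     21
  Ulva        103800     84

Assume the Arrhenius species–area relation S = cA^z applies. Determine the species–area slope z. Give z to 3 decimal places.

0.367

Taking logs: ln S = ln c + z ln A, so z = (ln S₂ − ln S₁)/(ln A₂ − ln A₁).
z = ln(84/21) / ln(103800/2374) = ln(4) / ln(43.72) = 1.3863 / 3.7779 = 0.3669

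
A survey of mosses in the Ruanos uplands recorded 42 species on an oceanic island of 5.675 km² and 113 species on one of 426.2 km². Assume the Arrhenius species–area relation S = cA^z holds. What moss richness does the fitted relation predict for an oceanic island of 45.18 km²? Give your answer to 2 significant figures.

68

z = ln(113/42) / ln(426.2/5.675) = 0.9897 / 4.3188 = 0.2292
c = 42 / 5.675^0.2292 = 42 / 1.489 = 28.21
S₃ = 28.21 × 45.18^0.2292 = 28.21 × 2.395 ≈ 67.56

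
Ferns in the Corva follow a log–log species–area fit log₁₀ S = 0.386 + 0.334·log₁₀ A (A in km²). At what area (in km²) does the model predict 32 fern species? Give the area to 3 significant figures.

32 = 2.432 × A^0.334  ⇒  A^0.334 = 32/2.432 = 13.16
ln A = ln(13.16) / 0.334 = 2.5769 / 0.334 = 7.7154
A = e^7.7154 ≈ 2243 km²

2240 km²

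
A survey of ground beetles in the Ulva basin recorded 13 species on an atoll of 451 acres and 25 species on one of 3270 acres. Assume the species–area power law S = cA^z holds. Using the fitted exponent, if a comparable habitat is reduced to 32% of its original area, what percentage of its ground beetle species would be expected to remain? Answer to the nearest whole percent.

z = ln(25/13) / ln(3270/451) = 0.6539 / 1.9811 = 0.3301
S_new/S_old = (A_new/A_old)^z = 0.32^0.3301 = exp(0.3301 × -1.1394) = 0.6865

69%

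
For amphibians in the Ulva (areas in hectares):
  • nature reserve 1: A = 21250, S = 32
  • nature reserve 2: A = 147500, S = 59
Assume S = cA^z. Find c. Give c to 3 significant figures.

1.38

z = ln(S₂/S₁) / ln(A₂/A₁) = ln(59/32) / ln(147500/21250) = 0.6118 / 1.9375 = 0.3158
c = S₁ / A₁^z = 32 / 21250^0.3158 = 32 / 23.25 = 1.376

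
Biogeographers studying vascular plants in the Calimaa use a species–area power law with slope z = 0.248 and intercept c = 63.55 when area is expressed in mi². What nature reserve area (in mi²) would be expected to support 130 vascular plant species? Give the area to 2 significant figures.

18 mi²

130 = 63.55 × A^0.248  ⇒  A^0.248 = 130/63.55 = 2.046
ln A = ln(2.046) / 0.248 = 0.7157 / 0.248 = 2.8859
A = e^2.8859 ≈ 17.92 mi²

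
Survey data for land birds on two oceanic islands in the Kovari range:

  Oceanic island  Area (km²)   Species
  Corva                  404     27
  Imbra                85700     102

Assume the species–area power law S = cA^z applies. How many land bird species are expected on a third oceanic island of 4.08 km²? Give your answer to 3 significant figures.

z = ln(102/27) / ln(85700/404) = 1.3291 / 5.3572 = 0.2481
c = 27 / 404^0.2481 = 27 / 4.433 = 6.091
S₃ = 6.091 × 4.08^0.2481 = 6.091 × 1.417 ≈ 8.634

8.63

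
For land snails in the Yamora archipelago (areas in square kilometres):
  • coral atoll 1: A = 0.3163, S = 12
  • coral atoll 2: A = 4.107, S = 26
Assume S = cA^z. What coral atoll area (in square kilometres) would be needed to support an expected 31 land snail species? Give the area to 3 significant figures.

z = ln(26/12) / ln(4.107/0.3163) = 0.7732 / 2.5638 = 0.3016
c = 12 / 0.3163^0.3016 = 12 / 0.7067 = 16.98
A = (31/16.98)^(1/0.3016) ⇒ ln A = ln(1.826)/0.3016 = 1.9959
A = e^1.9959 ≈ 7.359 square kilometres

7.36 square kilometres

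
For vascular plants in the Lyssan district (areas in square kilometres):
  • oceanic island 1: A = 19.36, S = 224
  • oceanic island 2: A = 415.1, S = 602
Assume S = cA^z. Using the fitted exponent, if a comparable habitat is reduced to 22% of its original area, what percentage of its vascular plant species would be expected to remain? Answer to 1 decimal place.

z = ln(602/224) / ln(415.1/19.36) = 0.9886 / 3.0653 = 0.3225
S_new/S_old = (A_new/A_old)^z = 0.22^0.3225 = exp(0.3225 × -1.5141) = 0.6137

61.4%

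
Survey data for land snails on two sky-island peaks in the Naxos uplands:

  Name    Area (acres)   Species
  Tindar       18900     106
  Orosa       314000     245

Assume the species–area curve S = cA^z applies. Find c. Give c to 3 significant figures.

5.63

z = ln(S₂/S₁) / ln(A₂/A₁) = ln(245/106) / ln(314000/18900) = 0.8378 / 2.8102 = 0.2981
c = S₁ / A₁^z = 106 / 18900^0.2981 = 106 / 18.83 = 5.628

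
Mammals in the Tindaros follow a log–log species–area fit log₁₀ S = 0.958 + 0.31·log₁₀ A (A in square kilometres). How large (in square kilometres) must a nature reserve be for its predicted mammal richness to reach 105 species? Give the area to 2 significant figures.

105 = 9.078 × A^0.31  ⇒  A^0.31 = 105/9.078 = 11.57
ln A = ln(11.57) / 0.31 = 2.4481 / 0.31 = 7.8970
A = e^7.8970 ≈ 2689 square kilometres

2700 square kilometres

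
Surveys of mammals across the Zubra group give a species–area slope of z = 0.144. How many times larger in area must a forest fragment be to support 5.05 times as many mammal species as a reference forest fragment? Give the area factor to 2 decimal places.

76554.00

(A₂/A₁)^0.144 = 5.05, so A₂/A₁ = 5.05^(1/0.144) = 5.05^6.944
ln(A₂/A₁) = ln 5.05 / 0.144 = 1.6194 / 0.144 = 11.2458
A₂/A₁ = e^11.2458 ≈ 76554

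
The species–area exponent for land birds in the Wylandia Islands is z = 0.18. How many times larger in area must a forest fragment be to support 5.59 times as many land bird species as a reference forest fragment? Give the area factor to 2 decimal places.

(A₂/A₁)^0.18 = 5.59, so A₂/A₁ = 5.59^(1/0.18) = 5.59^5.556
ln(A₂/A₁) = ln 5.59 / 0.18 = 1.7210 / 0.18 = 9.5610
A₂/A₁ = e^9.5610 ≈ 14200

14199.98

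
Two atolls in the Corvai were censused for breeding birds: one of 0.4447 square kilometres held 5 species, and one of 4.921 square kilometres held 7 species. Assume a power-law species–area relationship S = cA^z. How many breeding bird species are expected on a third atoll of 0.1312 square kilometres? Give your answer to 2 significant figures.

4.2

z = ln(7/5) / ln(4.921/0.4447) = 0.3365 / 2.4039 = 0.1400
c = 5 / 0.4447^0.1400 = 5 / 0.8928 = 5.601
S₃ = 5.601 × 0.1312^0.1400 = 5.601 × 0.7526 ≈ 4.215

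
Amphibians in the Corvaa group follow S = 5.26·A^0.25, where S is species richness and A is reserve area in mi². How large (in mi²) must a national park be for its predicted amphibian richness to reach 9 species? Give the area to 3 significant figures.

8.57 mi²

9 = 5.26 × A^0.25  ⇒  A^0.25 = 9/5.26 = 1.711
ln A = ln(1.711) / 0.25 = 0.5371 / 0.25 = 2.1484
A = e^2.1484 ≈ 8.571 mi²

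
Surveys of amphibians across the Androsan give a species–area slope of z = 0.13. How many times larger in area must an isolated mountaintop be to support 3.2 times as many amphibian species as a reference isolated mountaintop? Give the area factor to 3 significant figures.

(A₂/A₁)^0.13 = 3.2, so A₂/A₁ = 3.2^(1/0.13) = 3.2^7.692
ln(A₂/A₁) = ln 3.2 / 0.13 = 1.1632 / 0.13 = 8.9473
A₂/A₁ = e^8.9473 ≈ 7687

7690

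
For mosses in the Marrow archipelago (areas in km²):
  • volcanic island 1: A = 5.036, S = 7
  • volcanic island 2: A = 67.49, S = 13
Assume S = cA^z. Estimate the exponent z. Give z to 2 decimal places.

Taking logs: ln S = ln c + z ln A, so z = (ln S₂ − ln S₁)/(ln A₂ − ln A₁).
z = ln(13/7) / ln(67.49/5.036) = ln(1.857) / ln(13.4) = 0.6190 / 2.5954 = 0.2385

0.24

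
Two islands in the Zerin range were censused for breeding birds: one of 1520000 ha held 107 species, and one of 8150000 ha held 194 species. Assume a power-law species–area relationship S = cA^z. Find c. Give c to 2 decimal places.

0.69

z = ln(S₂/S₁) / ln(A₂/A₁) = ln(194/107) / ln(8150000/1520000) = 0.5950 / 1.6793 = 0.3543
c = S₁ / A₁^z = 107 / 1520000^0.3543 = 107 / 155 = 0.6902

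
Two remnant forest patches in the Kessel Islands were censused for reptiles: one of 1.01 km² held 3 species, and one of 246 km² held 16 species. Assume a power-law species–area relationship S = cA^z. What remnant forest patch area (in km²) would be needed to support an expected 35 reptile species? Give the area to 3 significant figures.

3210 km²

z = ln(16/3) / ln(246/1.01) = 1.6740 / 5.4954 = 0.3046
c = 3 / 1.01^0.3046 = 3 / 1.003 = 2.991
A = (35/2.991)^(1/0.3046) ⇒ ln A = ln(11.7)/0.3046 = 8.0750
A = e^8.0750 ≈ 3213 km²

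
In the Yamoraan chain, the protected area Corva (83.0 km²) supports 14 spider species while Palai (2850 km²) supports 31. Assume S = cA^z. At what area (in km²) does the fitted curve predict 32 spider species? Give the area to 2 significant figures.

z = ln(31/14) / ln(2850/83) = 0.7949 / 3.5362 = 0.2248
c = 14 / 83^0.2248 = 14 / 2.7 = 5.185
A = (32/5.185)^(1/0.2248) ⇒ ln A = ln(6.172)/0.2248 = 8.0963
A = e^8.0963 ≈ 3282 km²

3300 km²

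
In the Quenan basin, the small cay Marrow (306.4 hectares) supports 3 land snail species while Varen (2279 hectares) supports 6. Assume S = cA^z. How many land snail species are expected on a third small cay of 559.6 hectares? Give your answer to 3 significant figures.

3.69

z = ln(6/3) / ln(2279/306.4) = 0.6931 / 2.0066 = 0.3454
c = 3 / 306.4^0.3454 = 3 / 7.225 = 0.4152
S₃ = 0.4152 × 559.6^0.3454 = 0.4152 × 8.896 ≈ 3.694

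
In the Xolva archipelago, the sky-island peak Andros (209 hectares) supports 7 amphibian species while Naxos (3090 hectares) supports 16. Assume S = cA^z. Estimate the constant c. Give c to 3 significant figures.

1.36

z = ln(S₂/S₁) / ln(A₂/A₁) = ln(16/7) / ln(3090/209) = 0.8267 / 2.6936 = 0.3069
c = S₁ / A₁^z = 7 / 209^0.3069 = 7 / 5.153 = 1.358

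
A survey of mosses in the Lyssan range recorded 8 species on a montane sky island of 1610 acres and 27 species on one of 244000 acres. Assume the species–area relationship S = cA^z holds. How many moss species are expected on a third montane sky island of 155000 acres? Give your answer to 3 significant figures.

24.2

z = ln(27/8) / ln(244000/1610) = 1.2164 / 5.0209 = 0.2423
c = 8 / 1610^0.2423 = 8 / 5.983 = 1.337
S₃ = 1.337 × 155000^0.2423 = 1.337 × 18.09 ≈ 24.19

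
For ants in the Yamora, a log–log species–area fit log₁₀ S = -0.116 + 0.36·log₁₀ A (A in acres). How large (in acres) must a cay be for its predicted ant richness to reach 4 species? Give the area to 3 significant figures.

98.8 acres

4 = 0.7656 × A^0.36  ⇒  A^0.36 = 4/0.7656 = 5.225
ln A = ln(5.225) / 0.36 = 1.6534 / 0.36 = 4.5928
A = e^4.5928 ≈ 98.77 acres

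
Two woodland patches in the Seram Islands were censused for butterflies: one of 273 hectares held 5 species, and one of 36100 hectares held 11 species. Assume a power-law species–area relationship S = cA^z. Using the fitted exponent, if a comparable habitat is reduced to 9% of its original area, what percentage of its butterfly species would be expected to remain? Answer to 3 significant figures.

67.8%

z = ln(11/5) / ln(36100/273) = 0.7885 / 4.8846 = 0.1614
S_new/S_old = (A_new/A_old)^z = 0.09^0.1614 = exp(0.1614 × -2.4079) = 0.6779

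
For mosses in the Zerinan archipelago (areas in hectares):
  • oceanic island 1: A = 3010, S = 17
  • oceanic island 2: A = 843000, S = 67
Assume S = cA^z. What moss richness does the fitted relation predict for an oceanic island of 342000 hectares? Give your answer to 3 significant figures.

53.8

z = ln(67/17) / ln(843000/3010) = 1.3715 / 5.6350 = 0.2434
c = 17 / 3010^0.2434 = 17 / 7.025 = 2.42
S₃ = 2.42 × 342000^0.2434 = 2.42 × 22.23 ≈ 53.79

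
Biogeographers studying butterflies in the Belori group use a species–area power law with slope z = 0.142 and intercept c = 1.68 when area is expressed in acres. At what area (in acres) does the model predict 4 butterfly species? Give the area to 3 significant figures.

450 acres

4 = 1.68 × A^0.142  ⇒  A^0.142 = 4/1.68 = 2.381
ln A = ln(2.381) / 0.142 = 0.8675 / 0.142 = 6.1092
A = e^6.1092 ≈ 450 acres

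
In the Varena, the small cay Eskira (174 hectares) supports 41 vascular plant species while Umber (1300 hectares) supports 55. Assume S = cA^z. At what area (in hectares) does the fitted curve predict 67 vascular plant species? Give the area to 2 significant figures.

5000 hectares

z = ln(55/41) / ln(1300/174) = 0.2938 / 2.0111 = 0.1461
c = 41 / 174^0.1461 = 41 / 2.125 = 19.3
A = (67/19.3)^(1/0.1461) ⇒ ln A = ln(3.472)/0.1461 = 8.5212
A = e^8.5212 ≈ 5020 hectares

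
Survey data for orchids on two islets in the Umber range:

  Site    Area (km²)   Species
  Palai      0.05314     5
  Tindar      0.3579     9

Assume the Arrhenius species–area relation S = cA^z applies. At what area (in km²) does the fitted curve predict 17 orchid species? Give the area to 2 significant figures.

2.8 km²

z = ln(9/5) / ln(0.3579/0.05314) = 0.5878 / 1.9073 = 0.3082
c = 5 / 0.05314^0.3082 = 5 / 0.4048 = 12.35
A = (17/12.35)^(1/0.3082) ⇒ ln A = ln(1.376)/0.3082 = 1.0362
A = e^1.0362 ≈ 2.819 km²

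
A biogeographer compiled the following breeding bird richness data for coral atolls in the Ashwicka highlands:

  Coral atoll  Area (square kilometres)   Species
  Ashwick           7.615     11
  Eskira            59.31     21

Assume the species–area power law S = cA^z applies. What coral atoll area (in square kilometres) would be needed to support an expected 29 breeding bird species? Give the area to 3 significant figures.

z = ln(21/11) / ln(59.31/7.615) = 0.6466 / 2.0527 = 0.3150
c = 11 / 7.615^0.3150 = 11 / 1.896 = 5.803
A = (29/5.803)^(1/0.3150) ⇒ ln A = ln(4.997)/0.3150 = 5.1074
A = e^5.1074 ≈ 165.2 square kilometres

165 square kilometres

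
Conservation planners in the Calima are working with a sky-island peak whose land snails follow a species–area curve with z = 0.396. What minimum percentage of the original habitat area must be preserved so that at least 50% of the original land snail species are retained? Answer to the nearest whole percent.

Need (A_new/A_old)^0.396 = 0.5, so A_new/A_old = 0.5^(1/0.396) = 0.5^2.525
ln(A_new/A_old) = ln 0.5 / 0.396 = -0.6931 / 0.396 = -1.7504
A_new/A_old = e^-1.7504 ≈ 0.1737

17%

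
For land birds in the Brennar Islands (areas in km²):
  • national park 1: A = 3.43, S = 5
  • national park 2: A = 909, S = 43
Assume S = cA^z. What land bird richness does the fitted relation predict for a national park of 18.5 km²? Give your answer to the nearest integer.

10

z = ln(43/5) / ln(909/3.43) = 2.1518 / 5.5798 = 0.3856
c = 5 / 3.43^0.3856 = 5 / 1.609 = 3.108
S₃ = 3.108 × 18.5^0.3856 = 3.108 × 3.081 ≈ 9.577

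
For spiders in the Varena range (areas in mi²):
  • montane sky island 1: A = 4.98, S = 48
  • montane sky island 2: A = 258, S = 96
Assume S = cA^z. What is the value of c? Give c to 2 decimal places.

36.21

z = ln(S₂/S₁) / ln(A₂/A₁) = ln(96/48) / ln(258/4.98) = 0.6931 / 3.9475 = 0.1756
c = S₁ / A₁^z = 48 / 4.98^0.1756 = 48 / 1.326 = 36.21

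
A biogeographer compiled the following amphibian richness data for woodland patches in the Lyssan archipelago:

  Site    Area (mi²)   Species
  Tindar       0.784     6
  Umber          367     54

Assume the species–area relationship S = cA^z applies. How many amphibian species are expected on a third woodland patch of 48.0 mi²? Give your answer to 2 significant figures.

z = ln(54/6) / ln(367/0.784) = 2.1972 / 6.1487 = 0.3573
c = 6 / 0.784^0.3573 = 6 / 0.9167 = 6.545
S₃ = 6.545 × 48^0.3573 = 6.545 × 3.988 ≈ 26.1

26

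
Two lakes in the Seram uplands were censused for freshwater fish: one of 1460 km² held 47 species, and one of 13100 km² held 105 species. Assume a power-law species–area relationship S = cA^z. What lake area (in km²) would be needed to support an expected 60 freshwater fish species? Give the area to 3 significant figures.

z = ln(105/47) / ln(13100/1460) = 0.8038 / 2.1942 = 0.3663
c = 47 / 1460^0.3663 = 47 / 14.43 = 3.257
A = (60/3.257)^(1/0.3663) ⇒ ln A = ln(18.42)/0.3663 = 7.9528
A = e^7.9528 ≈ 2843 km²

2840 km²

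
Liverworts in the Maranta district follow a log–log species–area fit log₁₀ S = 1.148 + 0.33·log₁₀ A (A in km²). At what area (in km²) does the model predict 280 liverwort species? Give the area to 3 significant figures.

8650 km²

280 = 14.06 × A^0.33  ⇒  A^0.33 = 280/14.06 = 19.91
ln A = ln(19.91) / 0.33 = 2.9914 / 0.33 = 9.0649
A = e^9.0649 ≈ 8647 km²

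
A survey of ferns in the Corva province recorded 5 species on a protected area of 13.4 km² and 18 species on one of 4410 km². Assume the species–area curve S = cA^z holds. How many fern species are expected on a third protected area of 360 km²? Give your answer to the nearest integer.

z = ln(18/5) / ln(4410/13.4) = 1.2809 / 5.7964 = 0.2210
c = 5 / 13.4^0.2210 = 5 / 1.775 = 2.818
S₃ = 2.818 × 360^0.2210 = 2.818 × 3.672 ≈ 10.35

10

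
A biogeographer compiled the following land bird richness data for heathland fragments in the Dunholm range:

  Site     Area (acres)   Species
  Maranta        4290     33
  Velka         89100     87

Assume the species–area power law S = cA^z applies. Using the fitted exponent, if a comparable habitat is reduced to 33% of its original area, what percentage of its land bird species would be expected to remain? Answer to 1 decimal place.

70.2%

z = ln(87/33) / ln(89100/4290) = 0.9694 / 3.0335 = 0.3196
S_new/S_old = (A_new/A_old)^z = 0.33^0.3196 = exp(0.3196 × -1.1087) = 0.7017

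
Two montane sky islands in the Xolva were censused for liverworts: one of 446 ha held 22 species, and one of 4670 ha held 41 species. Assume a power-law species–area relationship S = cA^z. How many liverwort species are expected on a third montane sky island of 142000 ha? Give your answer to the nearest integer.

z = ln(41/22) / ln(4670/446) = 0.6225 / 2.3486 = 0.2651
c = 22 / 446^0.2651 = 22 / 5.038 = 4.367
S₃ = 4.367 × 142000^0.2651 = 4.367 × 23.21 ≈ 101.4

101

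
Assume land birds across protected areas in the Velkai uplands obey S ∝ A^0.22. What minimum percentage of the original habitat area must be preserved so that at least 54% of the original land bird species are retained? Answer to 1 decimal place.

Need (A_new/A_old)^0.22 = 0.54, so A_new/A_old = 0.54^(1/0.22) = 0.54^4.545
ln(A_new/A_old) = ln 0.54 / 0.22 = -0.6162 / 0.22 = -2.8008
A_new/A_old = e^-2.8008 ≈ 0.06076

6.1%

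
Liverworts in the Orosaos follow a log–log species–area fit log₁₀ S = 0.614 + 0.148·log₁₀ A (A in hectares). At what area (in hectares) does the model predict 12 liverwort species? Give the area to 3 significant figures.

1390 hectares

12 = 4.111 × A^0.148  ⇒  A^0.148 = 12/4.111 = 2.919
ln A = ln(2.919) / 0.148 = 1.0711 / 0.148 = 7.2373
A = e^7.2373 ≈ 1390 hectares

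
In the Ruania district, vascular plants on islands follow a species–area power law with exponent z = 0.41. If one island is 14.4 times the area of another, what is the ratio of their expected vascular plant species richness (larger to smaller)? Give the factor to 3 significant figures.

2.98

S₂/S₁ = (A₂/A₁)^z = 14.4^0.41
ln(S₂/S₁) = 0.41 × ln 14.4 = 0.41 × 2.6672 = 1.0936
S₂/S₁ = e^1.0936 ≈ 2.985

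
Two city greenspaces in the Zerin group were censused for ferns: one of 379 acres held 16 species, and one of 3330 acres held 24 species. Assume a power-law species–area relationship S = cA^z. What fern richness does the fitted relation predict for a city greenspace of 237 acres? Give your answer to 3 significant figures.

14.7

z = ln(24/16) / ln(3330/379) = 0.4055 / 2.1732 = 0.1866
c = 16 / 379^0.1866 = 16 / 3.028 = 5.285
S₃ = 5.285 × 237^0.1866 = 5.285 × 2.774 ≈ 14.66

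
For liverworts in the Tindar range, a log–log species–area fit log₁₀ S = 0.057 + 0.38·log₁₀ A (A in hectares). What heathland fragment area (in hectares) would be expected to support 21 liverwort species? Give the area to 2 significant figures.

2100 hectares

21 = 1.14 × A^0.38  ⇒  A^0.38 = 21/1.14 = 18.42
ln A = ln(18.42) / 0.38 = 2.9133 / 0.38 = 7.6665
A = e^7.6665 ≈ 2136 hectares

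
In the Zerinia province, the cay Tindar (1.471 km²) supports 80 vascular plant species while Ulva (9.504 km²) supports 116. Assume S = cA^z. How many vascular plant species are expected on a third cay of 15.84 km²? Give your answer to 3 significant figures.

z = ln(116/80) / ln(9.504/1.471) = 0.3716 / 1.8658 = 0.1991
c = 80 / 1.471^0.1991 = 80 / 1.08 = 74.08
S₃ = 74.08 × 15.84^0.1991 = 74.08 × 1.734 ≈ 128.4

128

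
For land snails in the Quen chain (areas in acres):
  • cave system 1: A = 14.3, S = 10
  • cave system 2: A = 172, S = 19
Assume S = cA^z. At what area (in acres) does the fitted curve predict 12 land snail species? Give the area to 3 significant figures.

z = ln(19/10) / ln(172/14.3) = 0.6419 / 2.4872 = 0.2581
c = 10 / 14.3^0.2581 = 10 / 1.987 = 5.033
A = (12/5.033)^(1/0.2581) ⇒ ln A = ln(2.384)/0.2581 = 3.3668
A = e^3.3668 ≈ 28.98 acres

29.0 acres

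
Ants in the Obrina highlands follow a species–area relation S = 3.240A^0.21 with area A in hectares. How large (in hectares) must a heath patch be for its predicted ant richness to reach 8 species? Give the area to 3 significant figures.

8 = 3.24 × A^0.21  ⇒  A^0.21 = 8/3.24 = 2.469
ln A = ln(2.469) / 0.21 = 0.9039 / 0.21 = 4.3041
A = e^4.3041 ≈ 74.01 hectares

74.0 hectares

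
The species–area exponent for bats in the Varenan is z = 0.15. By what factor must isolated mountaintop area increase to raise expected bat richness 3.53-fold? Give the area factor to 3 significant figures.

(A₂/A₁)^0.15 = 3.53, so A₂/A₁ = 3.53^(1/0.15) = 3.53^6.667
ln(A₂/A₁) = ln 3.53 / 0.15 = 1.2613 / 0.15 = 8.4087
A₂/A₁ = e^8.4087 ≈ 4486

4490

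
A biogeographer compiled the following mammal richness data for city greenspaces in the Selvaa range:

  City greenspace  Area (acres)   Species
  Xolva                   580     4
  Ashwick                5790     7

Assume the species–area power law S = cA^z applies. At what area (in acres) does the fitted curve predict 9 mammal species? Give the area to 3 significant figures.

16300 acres

z = ln(7/4) / ln(5790/580) = 0.5596 / 2.3009 = 0.2432
c = 4 / 580^0.2432 = 4 / 4.7 = 0.851
A = (9/0.851)^(1/0.2432) ⇒ ln A = ln(10.58)/0.2432 = 9.6972
A = e^9.6972 ≈ 16271 acres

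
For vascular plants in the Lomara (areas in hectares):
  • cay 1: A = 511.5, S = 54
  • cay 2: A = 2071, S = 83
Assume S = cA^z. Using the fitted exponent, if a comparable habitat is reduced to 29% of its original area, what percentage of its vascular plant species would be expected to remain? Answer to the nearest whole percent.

z = ln(83/54) / ln(2071/511.5) = 0.4299 / 1.3984 = 0.3074
S_new/S_old = (A_new/A_old)^z = 0.29^0.3074 = exp(0.3074 × -1.2379) = 0.6835

68%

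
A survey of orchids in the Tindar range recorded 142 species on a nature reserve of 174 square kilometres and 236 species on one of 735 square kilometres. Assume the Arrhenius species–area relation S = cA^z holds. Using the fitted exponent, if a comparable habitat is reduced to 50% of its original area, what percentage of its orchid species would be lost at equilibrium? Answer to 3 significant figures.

21.7%

z = ln(236/142) / ln(735/174) = 0.5080 / 1.4408 = 0.3526
S_new/S_old = (A_new/A_old)^z = 0.5^0.3526 = exp(0.3526 × -0.6931) = 0.7832
Fraction lost = 1 − 0.7832 = 0.2168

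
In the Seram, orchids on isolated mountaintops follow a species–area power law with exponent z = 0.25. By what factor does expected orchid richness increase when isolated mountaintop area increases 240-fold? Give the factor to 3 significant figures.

3.94

S₂/S₁ = (A₂/A₁)^z = 240^0.25
ln(S₂/S₁) = 0.25 × ln 240 = 0.25 × 5.4806 = 1.3702
S₂/S₁ = e^1.3702 ≈ 3.936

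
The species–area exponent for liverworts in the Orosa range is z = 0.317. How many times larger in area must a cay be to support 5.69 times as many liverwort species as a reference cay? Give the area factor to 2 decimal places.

241.02

(A₂/A₁)^0.317 = 5.69, so A₂/A₁ = 5.69^(1/0.317) = 5.69^3.155
ln(A₂/A₁) = ln 5.69 / 0.317 = 1.7387 / 0.317 = 5.4849
A₂/A₁ = e^5.4849 ≈ 241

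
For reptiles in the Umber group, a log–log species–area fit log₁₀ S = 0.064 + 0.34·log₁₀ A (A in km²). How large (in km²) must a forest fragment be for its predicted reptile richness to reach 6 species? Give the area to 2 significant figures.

6 = 1.159 × A^0.34  ⇒  A^0.34 = 6/1.159 = 5.178
ln A = ln(5.178) / 0.34 = 1.6444 / 0.34 = 4.8365
A = e^4.8365 ≈ 126 km²

130 km²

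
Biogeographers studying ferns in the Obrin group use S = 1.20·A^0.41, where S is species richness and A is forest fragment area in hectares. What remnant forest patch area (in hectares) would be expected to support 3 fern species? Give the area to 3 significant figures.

3 = 1.2 × A^0.41  ⇒  A^0.41 = 3/1.2 = 2.5
ln A = ln(2.5) / 0.41 = 0.9163 / 0.41 = 2.2349
A = e^2.2349 ≈ 9.345 hectares

9.35 hectares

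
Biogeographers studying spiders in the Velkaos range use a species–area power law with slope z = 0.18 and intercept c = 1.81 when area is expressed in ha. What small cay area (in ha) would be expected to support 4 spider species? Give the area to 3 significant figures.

81.9 ha

4 = 1.81 × A^0.18  ⇒  A^0.18 = 4/1.81 = 2.21
ln A = ln(2.21) / 0.18 = 0.7930 / 0.18 = 4.4054
A = e^4.4054 ≈ 81.89 ha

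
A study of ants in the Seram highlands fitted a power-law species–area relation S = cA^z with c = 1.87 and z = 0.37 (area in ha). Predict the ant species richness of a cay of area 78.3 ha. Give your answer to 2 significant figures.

S = 1.87 × 78.3^0.37
ln S = ln 1.87 + 0.37 × ln 78.3 = 0.6259 + 0.37 × 4.3605 = 2.2393
S = e^2.2393 ≈ 9.387

9.4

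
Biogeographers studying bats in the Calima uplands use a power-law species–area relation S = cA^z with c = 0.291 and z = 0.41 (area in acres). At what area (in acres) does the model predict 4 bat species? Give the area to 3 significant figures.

4 = 0.291 × A^0.41  ⇒  A^0.41 = 4/0.291 = 13.75
ln A = ln(13.75) / 0.41 = 2.6207 / 0.41 = 6.3920
A = e^6.3920 ≈ 597.1 acres

597 acres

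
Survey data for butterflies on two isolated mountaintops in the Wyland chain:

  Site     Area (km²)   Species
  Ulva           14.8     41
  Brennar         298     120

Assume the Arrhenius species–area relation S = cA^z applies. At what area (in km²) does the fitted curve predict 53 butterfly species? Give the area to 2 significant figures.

30 km²

z = ln(120/41) / ln(298/14.8) = 1.0739 / 3.0025 = 0.3577
c = 41 / 14.8^0.3577 = 41 / 2.622 = 15.64
A = (53/15.64)^(1/0.3577) ⇒ ln A = ln(3.389)/0.3577 = 3.4124
A = e^3.4124 ≈ 30.34 km²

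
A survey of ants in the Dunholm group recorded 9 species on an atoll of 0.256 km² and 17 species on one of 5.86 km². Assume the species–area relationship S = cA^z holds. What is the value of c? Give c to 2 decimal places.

z = ln(S₂/S₁) / ln(A₂/A₁) = ln(17/9) / ln(5.86/0.256) = 0.6360 / 3.1307 = 0.2031
c = S₁ / A₁^z = 9 / 0.256^0.2031 = 9 / 0.7582 = 11.87

11.87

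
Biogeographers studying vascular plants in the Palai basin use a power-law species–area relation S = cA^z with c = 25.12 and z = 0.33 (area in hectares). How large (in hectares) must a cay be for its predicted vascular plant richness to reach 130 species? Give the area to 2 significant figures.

150 hectares

130 = 25.12 × A^0.33  ⇒  A^0.33 = 130/25.12 = 5.175
ln A = ln(5.175) / 0.33 = 1.6439 / 0.33 = 4.9814
A = e^4.9814 ≈ 145.7 hectares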